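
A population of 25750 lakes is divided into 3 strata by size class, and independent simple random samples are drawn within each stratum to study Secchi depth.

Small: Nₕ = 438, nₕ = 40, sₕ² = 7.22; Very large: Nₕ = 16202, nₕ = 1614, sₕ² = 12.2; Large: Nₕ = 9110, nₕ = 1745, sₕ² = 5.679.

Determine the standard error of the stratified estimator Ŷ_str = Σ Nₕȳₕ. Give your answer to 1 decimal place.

Var(Ŷ_str) = Σₕ Nₕ²(1 − fₕ)sₕ²/nₕ.
Small: 438²·(1 − 40/438)·7.22/40 = 31465.482.
Very large: 16202²·(1 − 1614/16202)·12.2/1614 = 1.7865727 × 10^6.
Large: 9110²·(1 − 1745/9110)·5.679/1745 = 218357.22.
Sum = 2.0363954 × 10^6.
SE = √(2.0363954 × 10^6) = 1427.0.

1427.0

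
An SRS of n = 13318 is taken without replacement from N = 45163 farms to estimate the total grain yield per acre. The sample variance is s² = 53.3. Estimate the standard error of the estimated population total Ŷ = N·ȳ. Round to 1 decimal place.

Var(Ŷ) = N²·Var(ȳ) = N²·(1 − n/N)·s²/n.
f = 13318/45163 = 0.29488741; Var(ȳ) = 0.70511259·53.3/13318 = 0.0028219328.
Var(Ŷ) = 45163² · 0.0028219328 = 5.7558867 × 10^6.
SE(Ŷ) = √(5.7558867 × 10^6) = 2399.1.

2399.1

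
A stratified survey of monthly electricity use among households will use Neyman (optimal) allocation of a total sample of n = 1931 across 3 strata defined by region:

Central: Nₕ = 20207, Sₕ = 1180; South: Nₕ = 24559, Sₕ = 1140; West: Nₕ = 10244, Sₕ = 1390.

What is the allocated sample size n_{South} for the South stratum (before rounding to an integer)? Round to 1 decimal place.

818.1

Neyman allocation: nₕ = n·NₕSₕ / Σⱼ NⱼSⱼ.
Σ NⱼSⱼ = 20207·1180 + 24559·1140 + 10244·1390 = 6.608068 × 10^7.
n_{South} = 1931·24559·1140 / (6.608068 × 10^7) = 818.1.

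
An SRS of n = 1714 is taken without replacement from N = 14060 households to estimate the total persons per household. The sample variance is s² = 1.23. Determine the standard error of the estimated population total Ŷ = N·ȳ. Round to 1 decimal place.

Var(Ŷ) = N²·Var(ȳ) = N²·(1 − n/N)·s²/n.
f = 1714/14060 = 0.12190612; Var(ȳ) = 0.87809388·1.23/1714 = 6.3013738 × 10^-4.
Var(Ŷ) = 14060² · (6.3013738 × 10^-4) = 124567.83.
SE(Ŷ) = √(124567.83) = 352.9.

352.9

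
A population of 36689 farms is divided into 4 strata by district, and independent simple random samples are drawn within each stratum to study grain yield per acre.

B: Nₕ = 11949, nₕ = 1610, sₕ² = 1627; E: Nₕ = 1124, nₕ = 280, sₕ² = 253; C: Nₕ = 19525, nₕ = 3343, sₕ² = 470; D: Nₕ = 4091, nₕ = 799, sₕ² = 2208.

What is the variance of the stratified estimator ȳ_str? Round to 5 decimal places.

Var(ȳ_str) = Σₕ Wₕ²(1 − fₕ)sₕ²/nₕ with Wₕ = Nₕ/N, N = 36689.
B: Wₕ = 0.32568345; term = 0.32568345²·(1 − 0.13473931)·1627/1610 = 0.092747033.
E: Wₕ = 0.03063589; term = 0.03063589²·(1 − 0.24911032)·253/280 = 6.3679479 × 10^-4.
C: Wₕ = 0.53217586; term = 0.53217586²·(1 − 0.17121639)·470/3343 = 0.032999926.
D: Wₕ = 0.11150481; term = 0.11150481²·(1 − 0.19530677)·2208/799 = 0.02764839.
Sum = 0.15403214.

0.15403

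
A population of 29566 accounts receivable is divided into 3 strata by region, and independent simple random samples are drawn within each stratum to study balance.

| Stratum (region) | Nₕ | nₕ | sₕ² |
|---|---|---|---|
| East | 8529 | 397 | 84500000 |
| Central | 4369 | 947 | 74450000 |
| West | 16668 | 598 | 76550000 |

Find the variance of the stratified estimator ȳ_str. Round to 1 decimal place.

57457.1

Var(ȳ_str) = Σₕ Wₕ²(1 − fₕ)sₕ²/nₕ with Wₕ = Nₕ/N, N = 29566.
East: Wₕ = 0.28847325; term = 0.28847325²·(1 − 0.04654707)·84500000/397 = 16887.935.
Central: Wₕ = 0.14777109; term = 0.14777109²·(1 − 0.21675441)·74450000/947 = 1344.5954.
West: Wₕ = 0.56375567; term = 0.56375567²·(1 − 0.03587713)·76550000/598 = 39224.574.
Sum = 57457.104.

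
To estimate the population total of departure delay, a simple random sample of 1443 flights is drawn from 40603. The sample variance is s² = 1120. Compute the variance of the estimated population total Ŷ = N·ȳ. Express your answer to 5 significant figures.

Var(Ŷ) = N²·Var(ȳ) = N²·(1 − n/N)·s²/n.
f = 1443/40603 = 0.03553925; Var(ȳ) = 0.96446075·1120/1443 = 0.74857661.
Var(Ŷ) = 40603² · 0.74857661 = 1.2341061 × 10^9.

1.2341 × 10^9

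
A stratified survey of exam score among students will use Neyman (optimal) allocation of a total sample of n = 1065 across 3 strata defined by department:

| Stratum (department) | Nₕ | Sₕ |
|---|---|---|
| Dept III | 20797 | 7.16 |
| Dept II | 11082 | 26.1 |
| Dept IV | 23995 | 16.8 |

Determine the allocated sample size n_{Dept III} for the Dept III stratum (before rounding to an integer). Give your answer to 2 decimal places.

Neyman allocation: nₕ = n·NₕSₕ / Σⱼ NⱼSⱼ.
Σ NⱼSⱼ = 20797·7.16 + 11082·26.1 + 23995·16.8 = 841262.72.
n_{Dept III} = 1065·20797·7.16 / 841262.72 = 188.51.

188.51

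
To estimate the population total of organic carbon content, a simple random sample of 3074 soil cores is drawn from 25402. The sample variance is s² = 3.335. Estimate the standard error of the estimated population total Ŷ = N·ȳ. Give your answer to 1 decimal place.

Var(Ŷ) = N²·Var(ȳ) = N²·(1 − n/N)·s²/n.
f = 3074/25402 = 0.12101409; Var(ȳ) = 0.87898591·3.335/3074 = 9.5361679 × 10^-4.
Var(Ŷ) = 25402² · (9.5361679 × 10^-4) = 615332.3.
SE(Ŷ) = √(615332.3) = 784.4.

784.4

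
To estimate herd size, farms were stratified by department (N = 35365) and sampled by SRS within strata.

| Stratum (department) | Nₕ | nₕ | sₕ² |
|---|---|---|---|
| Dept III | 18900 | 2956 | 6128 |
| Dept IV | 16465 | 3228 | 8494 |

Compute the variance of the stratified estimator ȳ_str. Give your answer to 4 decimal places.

Var(ȳ_str) = Σₕ Wₕ²(1 − fₕ)sₕ²/nₕ with Wₕ = Nₕ/N, N = 35365.
Dept III: Wₕ = 0.53442669; term = 0.53442669²·(1 − 0.15640212)·6128/2956 = 0.49948919.
Dept IV: Wₕ = 0.46557331; term = 0.46557331²·(1 − 0.19605223)·8494/3228 = 0.45854579.
Sum = 0.95803498.

0.9580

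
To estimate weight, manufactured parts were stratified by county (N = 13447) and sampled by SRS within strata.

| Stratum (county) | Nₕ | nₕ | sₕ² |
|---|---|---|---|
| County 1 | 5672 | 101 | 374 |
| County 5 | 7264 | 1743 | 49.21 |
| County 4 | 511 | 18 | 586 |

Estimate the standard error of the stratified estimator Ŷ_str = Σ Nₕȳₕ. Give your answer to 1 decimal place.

Var(Ŷ_str) = Σₕ Nₕ²(1 − fₕ)sₕ²/nₕ.
County 1: 5672²·(1 − 101/5672)·374/101 = 1.1700909 × 10^8.
County 5: 7264²·(1 − 1743/7264)·49.21/1743 = 1.1322689 × 10^6.
County 4: 511²·(1 − 18/511)·586/18 = 8.2014932 × 10^6.
Sum = 1.2634285 × 10^8.
SE = √(1.2634285 × 10^8) = 11240.2.

11240.2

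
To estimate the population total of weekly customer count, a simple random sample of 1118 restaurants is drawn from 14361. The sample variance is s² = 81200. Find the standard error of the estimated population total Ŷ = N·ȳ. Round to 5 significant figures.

117530

Var(Ŷ) = N²·Var(ȳ) = N²·(1 − n/N)·s²/n.
f = 1118/14361 = 0.07784973; Var(ȳ) = 0.92215027·81200/1118 = 66.975494.
Var(Ŷ) = 14361² · 66.975494 = 1.3812913 × 10^10.
SE(Ŷ) = √(1.3812913 × 10^10) = 117530.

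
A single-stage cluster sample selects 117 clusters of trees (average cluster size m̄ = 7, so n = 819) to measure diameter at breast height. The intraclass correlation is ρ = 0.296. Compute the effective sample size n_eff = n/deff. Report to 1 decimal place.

295.0

deff = 1 + (7 − 1)·0.296 = 1 + 1.776 = 2.776.
n_eff = 819 / 2.776 = 295.0.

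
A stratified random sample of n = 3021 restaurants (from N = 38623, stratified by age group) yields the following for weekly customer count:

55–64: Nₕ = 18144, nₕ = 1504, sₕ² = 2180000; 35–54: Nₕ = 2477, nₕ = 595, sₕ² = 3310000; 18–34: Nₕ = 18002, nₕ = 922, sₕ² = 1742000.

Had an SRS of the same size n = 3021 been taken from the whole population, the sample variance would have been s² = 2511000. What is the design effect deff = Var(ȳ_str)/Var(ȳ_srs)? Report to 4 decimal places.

Var(ȳ_str) = Σ Wₕ²(1−fₕ)sₕ²/nₕ with Wₕ = Nₕ/38623:
  55–64: (18144/38623)²·(1−1504/18144)·2180000/1504 = 293.36143
  35–54: (2477/38623)²·(1−595/2477)·3310000/595 = 17.384598
  18–34: (18002/38623)²·(1−922/18002)·1742000/922 = 389.43398
  → Var(ȳ_str) = 700.18001.
Var(ȳ_srs) = (1 − 3021/38623)·2511000/3021 = 766.16865.
deff = 700.18001 / 766.16865 = 0.9139.

0.9139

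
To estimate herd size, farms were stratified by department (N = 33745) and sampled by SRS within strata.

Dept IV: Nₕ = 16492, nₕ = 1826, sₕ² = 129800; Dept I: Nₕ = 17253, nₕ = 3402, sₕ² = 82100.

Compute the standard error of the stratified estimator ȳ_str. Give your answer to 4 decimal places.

Var(ȳ_str) = Σₕ Wₕ²(1 − fₕ)sₕ²/nₕ with Wₕ = Nₕ/N, N = 33745.
Dept IV: Wₕ = 0.48872426; term = 0.48872426²·(1 − 0.11072035)·129800/1826 = 15.098718.
Dept I: Wₕ = 0.51127574; term = 0.51127574²·(1 − 0.19718310)·82100/3402 = 5.0644902.
Sum = 20.163208.
SE = √(20.163208) = 4.4903.

4.4903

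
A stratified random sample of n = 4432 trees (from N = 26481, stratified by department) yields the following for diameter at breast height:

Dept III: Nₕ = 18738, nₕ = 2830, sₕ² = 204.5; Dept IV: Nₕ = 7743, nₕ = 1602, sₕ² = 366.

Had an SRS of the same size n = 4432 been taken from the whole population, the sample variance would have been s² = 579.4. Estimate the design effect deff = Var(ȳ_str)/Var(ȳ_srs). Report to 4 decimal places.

0.4245

Var(ȳ_str) = Σ Wₕ²(1−fₕ)sₕ²/nₕ with Wₕ = Nₕ/26481:
  Dept III: (18738/26481)²·(1−2830/18738)·204.5/2830 = 0.030716868
  Dept IV: (7743/26481)²·(1−1602/7743)·366/1602 = 0.015491668
  → Var(ȳ_str) = 0.046208536.
Var(ȳ_srs) = (1 − 4432/26481)·579.4/4432 = 0.10885121.
deff = 0.046208536 / 0.10885121 = 0.4245.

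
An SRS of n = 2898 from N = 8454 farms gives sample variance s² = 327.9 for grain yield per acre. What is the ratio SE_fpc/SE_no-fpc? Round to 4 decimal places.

0.8107

f = n/N = 2898/8454 = 0.34279631.
SE_no-fpc = √(s²/n) = 0.3363733; SE_fpc = √((1−f)s²/n) = 0.27269145.
Ratio = √(1−f) = 0.81068100.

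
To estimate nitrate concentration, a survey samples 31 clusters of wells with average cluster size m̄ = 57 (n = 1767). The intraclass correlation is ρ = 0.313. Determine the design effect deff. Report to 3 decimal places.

18.528

deff = 1 + (57 − 1)·0.313 = 1 + 17.528 = 18.528.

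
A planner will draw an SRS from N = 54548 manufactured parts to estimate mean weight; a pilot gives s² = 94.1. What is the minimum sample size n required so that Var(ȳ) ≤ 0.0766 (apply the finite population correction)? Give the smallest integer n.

Without fpc, n₀ = s²/D = 94.1/0.0766 = 1228.4595.
With fpc, (1 − n/N)·s²/n ≤ D requires n ≥ n₀/(1 + n₀/N) = 1228.4595/(1 + 1228.4595/54548) = 1201.4031.
Rounding up, n = 1202.

1202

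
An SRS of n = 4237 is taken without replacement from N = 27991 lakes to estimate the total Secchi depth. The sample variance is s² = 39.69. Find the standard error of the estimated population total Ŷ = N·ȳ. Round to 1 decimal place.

2495.7

Var(Ŷ) = N²·Var(ȳ) = N²·(1 − n/N)·s²/n.
f = 4237/27991 = 0.15137008; Var(ȳ) = 0.84862992·39.69/4237 = 0.0079495212.
Var(Ŷ) = 27991² · 0.0079495212 = 6.2284187 × 10^6.
SE(Ŷ) = √(6.2284187 × 10^6) = 2495.7.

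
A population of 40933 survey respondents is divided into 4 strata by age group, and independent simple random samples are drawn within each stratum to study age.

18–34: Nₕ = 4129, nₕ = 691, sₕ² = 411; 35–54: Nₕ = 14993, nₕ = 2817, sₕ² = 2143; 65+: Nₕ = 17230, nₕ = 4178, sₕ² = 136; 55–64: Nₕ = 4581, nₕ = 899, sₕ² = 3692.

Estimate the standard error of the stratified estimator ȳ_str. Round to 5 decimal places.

Var(ȳ_str) = Σₕ Wₕ²(1 − fₕ)sₕ²/nₕ with Wₕ = Nₕ/N, N = 40933.
18–34: Wₕ = 0.10087216; term = 0.10087216²·(1 − 0.16735287)·411/691 = 0.0050392671.
35–54: Wₕ = 0.36628148; term = 0.36628148²·(1 − 0.18788768)·2143/2817 = 0.082886033.
65+: Wₕ = 0.42093177; term = 0.42093177²·(1 − 0.24248404)·136/4178 = 0.0043690364.
55–64: Wₕ = 0.11191459; term = 0.11191459²·(1 − 0.19624536)·3692/899 = 0.041342709.
Sum = 0.13363705.
SE = √(0.13363705) = 0.36556.

0.36556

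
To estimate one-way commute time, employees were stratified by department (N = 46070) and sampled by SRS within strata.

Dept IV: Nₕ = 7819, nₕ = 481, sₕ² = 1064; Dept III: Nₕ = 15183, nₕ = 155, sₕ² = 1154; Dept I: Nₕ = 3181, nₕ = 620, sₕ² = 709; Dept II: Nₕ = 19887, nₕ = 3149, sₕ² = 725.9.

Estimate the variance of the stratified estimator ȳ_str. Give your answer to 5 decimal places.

Var(ȳ_str) = Σₕ Wₕ²(1 − fₕ)sₕ²/nₕ with Wₕ = Nₕ/N, N = 46070.
Dept IV: Wₕ = 0.16971999; term = 0.16971999²·(1 − 0.06151682)·1064/481 = 0.059798329.
Dept III: Wₕ = 0.32956371; term = 0.32956371²·(1 − 0.01020879)·1154/155 = 0.80038044.
Dept I: Wₕ = 0.06904710; term = 0.06904710²·(1 − 0.19490726)·709/620 = 0.0043892606.
Dept II: Wₕ = 0.43166920; term = 0.43166920²·(1 − 0.15834465)·725.9/3149 = 0.036152684.
Sum = 0.90072071.

0.90072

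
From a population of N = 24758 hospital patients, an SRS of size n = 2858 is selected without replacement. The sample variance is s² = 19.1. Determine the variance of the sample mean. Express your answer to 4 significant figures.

Under SRS without replacement, Var(ȳ) = (1 − f)·s²/n with f = n/N = 2858/24758 = 0.11543743.
Var(ȳ) = (1 − 0.11543743)·19.1/2858 = 0.88456257·0.0066829951 = 0.0059115273.

0.005912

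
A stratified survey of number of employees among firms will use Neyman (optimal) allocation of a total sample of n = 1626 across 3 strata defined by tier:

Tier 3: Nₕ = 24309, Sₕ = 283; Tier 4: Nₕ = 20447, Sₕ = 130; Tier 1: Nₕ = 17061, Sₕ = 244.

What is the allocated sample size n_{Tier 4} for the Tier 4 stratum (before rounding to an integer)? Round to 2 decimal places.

315.47

Neyman allocation: nₕ = n·NₕSₕ / Σⱼ NⱼSⱼ.
Σ NⱼSⱼ = 24309·283 + 20447·130 + 17061·244 = 1.3700441 × 10^7.
n_{Tier 4} = 1626·20447·130 / (1.3700441 × 10^7) = 315.47.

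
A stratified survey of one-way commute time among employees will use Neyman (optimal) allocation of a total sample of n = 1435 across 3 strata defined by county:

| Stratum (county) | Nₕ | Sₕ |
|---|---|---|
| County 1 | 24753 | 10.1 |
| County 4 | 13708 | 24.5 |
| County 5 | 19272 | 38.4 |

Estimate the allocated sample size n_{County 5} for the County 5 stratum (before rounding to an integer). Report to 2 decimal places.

800.94

Neyman allocation: nₕ = n·NₕSₕ / Σⱼ NⱼSⱼ.
Σ NⱼSⱼ = 24753·10.1 + 13708·24.5 + 19272·38.4 = 1.3258961 × 10^6.
n_{County 5} = 1435·19272·38.4 / (1.3258961 × 10^6) = 800.94.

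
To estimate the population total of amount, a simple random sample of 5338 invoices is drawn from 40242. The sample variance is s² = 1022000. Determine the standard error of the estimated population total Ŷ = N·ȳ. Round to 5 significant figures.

518580

Var(Ŷ) = N²·Var(ȳ) = N²·(1 − n/N)·s²/n.
f = 5338/40242 = 0.13264748; Var(ȳ) = 0.86735252·1022000/5338 = 166.06112.
Var(Ŷ) = 40242² · 166.06112 = 2.6892246 × 10^11.
SE(Ŷ) = √(2.6892246 × 10^11) = 518580.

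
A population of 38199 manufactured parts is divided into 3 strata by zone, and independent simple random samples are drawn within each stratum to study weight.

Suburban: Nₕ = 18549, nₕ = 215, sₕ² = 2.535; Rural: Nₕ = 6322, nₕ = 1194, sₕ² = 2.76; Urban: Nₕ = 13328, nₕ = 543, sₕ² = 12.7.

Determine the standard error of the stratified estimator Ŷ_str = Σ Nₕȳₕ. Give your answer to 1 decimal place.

2840.8

Var(Ŷ_str) = Σₕ Nₕ²(1 − fₕ)sₕ²/nₕ.
Suburban: 18549²·(1 − 215/18549)·2.535/215 = 4.0097494 × 10^6.
Rural: 6322²·(1 − 1194/6322)·2.76/1194 = 74938.891.
Urban: 13328²·(1 − 543/13328)·12.7/543 = 3.9853788 × 10^6.
Sum = 8.0700671 × 10^6.
SE = √(8.0700671 × 10^6) = 2840.8.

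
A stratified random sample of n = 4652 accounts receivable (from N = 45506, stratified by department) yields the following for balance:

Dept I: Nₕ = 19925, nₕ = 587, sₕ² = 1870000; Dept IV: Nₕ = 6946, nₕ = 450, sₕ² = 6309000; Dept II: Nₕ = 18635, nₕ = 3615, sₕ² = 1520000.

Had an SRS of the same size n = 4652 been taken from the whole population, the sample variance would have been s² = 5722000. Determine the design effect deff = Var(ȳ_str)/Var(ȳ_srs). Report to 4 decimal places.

0.8649

Var(ȳ_str) = Σ Wₕ²(1−fₕ)sₕ²/nₕ with Wₕ = Nₕ/45506:
  Dept I: (19925/45506)²·(1−587/19925)·1870000/587 = 592.75615
  Dept IV: (6946/45506)²·(1−450/6946)·6309000/450 = 305.48612
  Dept II: (18635/45506)²·(1−3615/18635)·1520000/3615 = 56.832569
  → Var(ȳ_str) = 955.07484.
Var(ȳ_srs) = (1 − 4652/45506)·5722000/4652 = 1104.2669.
deff = 955.07484 / 1104.2669 = 0.8649.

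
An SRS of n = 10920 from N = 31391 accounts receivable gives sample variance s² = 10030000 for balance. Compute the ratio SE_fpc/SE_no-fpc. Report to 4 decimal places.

0.8075

f = n/N = 10920/31391 = 0.34787041.
SE_no-fpc = √(s²/n) = 30.306735; SE_fpc = √((1−f)s²/n) = 24.474065.
Ratio = √(1−f) = 0.80754541.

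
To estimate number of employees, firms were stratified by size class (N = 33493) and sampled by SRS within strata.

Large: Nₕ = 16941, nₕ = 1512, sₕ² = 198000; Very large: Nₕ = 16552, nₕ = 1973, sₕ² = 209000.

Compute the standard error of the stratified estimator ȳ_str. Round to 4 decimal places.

7.3007

Var(ȳ_str) = Σₕ Wₕ²(1 − fₕ)sₕ²/nₕ with Wₕ = Nₕ/N, N = 33493.
Large: Wₕ = 0.50580718; term = 0.50580718²·(1 − 0.08925093)·198000/1512 = 30.512804.
Very large: Wₕ = 0.49419282; term = 0.49419282²·(1 − 0.11920010)·209000/1973 = 22.787114.
Sum = 53.299918.
SE = √(53.299918) = 7.3007.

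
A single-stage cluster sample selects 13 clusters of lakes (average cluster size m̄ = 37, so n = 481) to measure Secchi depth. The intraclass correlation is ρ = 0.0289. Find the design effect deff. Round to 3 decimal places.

2.040

deff = 1 + (37 − 1)·0.0289 = 1 + 1.0404 = 2.0404.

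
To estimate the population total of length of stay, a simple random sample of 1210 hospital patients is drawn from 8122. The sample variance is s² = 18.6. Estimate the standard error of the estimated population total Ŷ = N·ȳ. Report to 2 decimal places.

928.96

Var(Ŷ) = N²·Var(ȳ) = N²·(1 − n/N)·s²/n.
f = 1210/8122 = 0.14897808; Var(ȳ) = 0.85102192·18.6/1210 = 0.013081824.
Var(Ŷ) = 8122² · 0.013081824 = 862967.17.
SE(Ŷ) = √(862967.17) = 928.96.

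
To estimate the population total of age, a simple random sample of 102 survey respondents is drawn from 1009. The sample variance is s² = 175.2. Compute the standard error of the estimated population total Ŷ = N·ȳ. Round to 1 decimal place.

Var(Ŷ) = N²·Var(ȳ) = N²·(1 − n/N)·s²/n.
f = 102/1009 = 0.10109019; Var(ȳ) = 0.89890981·175.2/102 = 1.5440098.
Var(Ŷ) = 1009² · 1.5440098 = 1.571927 × 10^6.
SE(Ŷ) = √(1.571927 × 10^6) = 1253.8.

1253.8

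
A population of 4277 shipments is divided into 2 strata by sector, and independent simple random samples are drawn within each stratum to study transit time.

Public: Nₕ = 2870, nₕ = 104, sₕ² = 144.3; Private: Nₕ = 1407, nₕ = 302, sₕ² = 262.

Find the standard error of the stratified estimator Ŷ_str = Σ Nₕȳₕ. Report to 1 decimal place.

3516.2

Var(Ŷ_str) = Σₕ Nₕ²(1 − fₕ)sₕ²/nₕ.
Public: 2870²·(1 − 104/2870)·144.3/104 = 1.1014558 × 10^7.
Private: 1407²·(1 − 302/1407)·262/302 = 1.3488098 × 10^6.
Sum = 1.2363368 × 10^7.
SE = √(1.2363368 × 10^7) = 3516.2.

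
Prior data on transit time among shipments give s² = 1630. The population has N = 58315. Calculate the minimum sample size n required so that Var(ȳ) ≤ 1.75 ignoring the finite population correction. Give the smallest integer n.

932

Without fpc, n₀ = s²/D = 1630/1.75 = 931.4286.
Rounding up, n = 932.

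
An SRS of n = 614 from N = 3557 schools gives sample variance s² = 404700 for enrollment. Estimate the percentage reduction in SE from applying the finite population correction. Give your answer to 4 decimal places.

f = n/N = 614/3557 = 0.17261737.
SE_no-fpc = √(s²/n) = 25.673343; SE_fpc = √((1−f)s²/n) = 23.35262.
Ratio = √(1−f) = 0.90960575. Reduction = 100·(1 − 0.90960575) = 9.0394%.

9.0394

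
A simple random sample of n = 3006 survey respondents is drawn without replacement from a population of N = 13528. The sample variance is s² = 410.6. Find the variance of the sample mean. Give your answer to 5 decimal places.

0.10624

Under SRS without replacement, Var(ȳ) = (1 − f)·s²/n with f = n/N = 3006/13528 = 0.22220580.
Var(ȳ) = (1 − 0.22220580)·410.6/3006 = 0.77779420·0.13659348 = 0.10624162.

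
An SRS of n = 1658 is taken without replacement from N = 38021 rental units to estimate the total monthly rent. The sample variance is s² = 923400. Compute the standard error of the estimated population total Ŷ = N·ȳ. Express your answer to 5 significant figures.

877490

Var(Ŷ) = N²·Var(ȳ) = N²·(1 − n/N)·s²/n.
f = 1658/38021 = 0.04360748; Var(ȳ) = 0.95639252·923400/1658 = 532.64949.
Var(Ŷ) = 38021² · 532.64949 = 7.6999621 × 10^11.
SE(Ŷ) = √(7.6999621 × 10^11) = 877490.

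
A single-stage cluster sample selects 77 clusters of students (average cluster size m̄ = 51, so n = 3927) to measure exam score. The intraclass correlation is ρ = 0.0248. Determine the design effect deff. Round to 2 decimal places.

2.24

deff = 1 + (51 − 1)·0.0248 = 1 + 1.24 = 2.24.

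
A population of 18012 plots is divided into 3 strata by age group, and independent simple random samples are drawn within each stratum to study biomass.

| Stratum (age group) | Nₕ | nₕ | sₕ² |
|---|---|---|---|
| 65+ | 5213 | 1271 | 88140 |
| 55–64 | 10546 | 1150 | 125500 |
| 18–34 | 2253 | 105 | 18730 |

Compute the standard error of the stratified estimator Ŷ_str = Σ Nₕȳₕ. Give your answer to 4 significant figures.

114500

Var(Ŷ_str) = Σₕ Nₕ²(1 − fₕ)sₕ²/nₕ.
65+: 5213²·(1 − 1271/5213)·88140/1271 = 1.4250557 × 10^9.
55–64: 10546²·(1 − 1150/10546)·125500/1150 = 1.0813758 × 10^10.
18–34: 2253²·(1 − 105/2253)·18730/105 = 8.6326463 × 10^8.
Sum = 1.3102078 × 10^10.
SE = √(1.3102078 × 10^10) = 114500.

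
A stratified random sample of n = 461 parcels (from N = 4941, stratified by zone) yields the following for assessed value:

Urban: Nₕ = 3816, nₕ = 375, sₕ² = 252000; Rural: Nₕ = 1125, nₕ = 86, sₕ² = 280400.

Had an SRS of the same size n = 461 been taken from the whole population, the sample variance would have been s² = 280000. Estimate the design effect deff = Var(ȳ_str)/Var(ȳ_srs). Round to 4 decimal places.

0.9398

Var(ȳ_str) = Σ Wₕ²(1−fₕ)sₕ²/nₕ with Wₕ = Nₕ/4941:
  Urban: (3816/4941)²·(1−375/3816)·252000/375 = 361.437
  Rural: (1125/4941)²·(1−86/1125)·280400/86 = 156.1054
  → Var(ȳ_str) = 517.5424.
Var(ȳ_srs) = (1 − 461/4941)·280000/461 = 550.70658.
deff = 517.5424 / 550.70658 = 0.9398.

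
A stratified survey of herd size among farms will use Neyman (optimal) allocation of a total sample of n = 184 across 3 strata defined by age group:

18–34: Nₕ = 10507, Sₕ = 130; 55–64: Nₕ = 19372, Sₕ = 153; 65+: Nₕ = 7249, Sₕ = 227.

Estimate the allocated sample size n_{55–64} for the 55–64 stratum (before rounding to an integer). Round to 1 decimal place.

91.3

Neyman allocation: nₕ = n·NₕSₕ / Σⱼ NⱼSⱼ.
Σ NⱼSⱼ = 10507·130 + 19372·153 + 7249·227 = 5.975349 × 10^6.
n_{55–64} = 184·19372·153 / (5.975349 × 10^6) = 91.3.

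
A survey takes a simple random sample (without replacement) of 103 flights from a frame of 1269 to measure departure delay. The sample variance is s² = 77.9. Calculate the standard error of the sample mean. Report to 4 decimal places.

0.8336

Under SRS without replacement, Var(ȳ) = (1 − f)·s²/n with f = n/N = 103/1269 = 0.08116627.
Var(ȳ) = (1 − 0.08116627)·77.9/103 = 0.91883373·0.75631068 = 0.69492376.
SE(ȳ) = √(0.69492376) = 0.8336.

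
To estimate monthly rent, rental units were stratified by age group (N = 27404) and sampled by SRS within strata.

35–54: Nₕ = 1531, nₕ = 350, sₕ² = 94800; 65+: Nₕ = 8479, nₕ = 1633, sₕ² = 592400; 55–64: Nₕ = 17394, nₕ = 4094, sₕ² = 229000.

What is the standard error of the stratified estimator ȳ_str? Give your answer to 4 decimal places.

Var(ȳ_str) = Σₕ Wₕ²(1 − fₕ)sₕ²/nₕ with Wₕ = Nₕ/N, N = 27404.
35–54: Wₕ = 0.05586776; term = 0.05586776²·(1 − 0.22860875)·94800/350 = 0.65213493.
65+: Wₕ = 0.30940739; term = 0.30940739²·(1 − 0.19259347)·592400/1633 = 28.040288.
55–64: Wₕ = 0.63472486; term = 0.63472486²·(1 − 0.23536852)·229000/4094 = 17.231014.
Sum = 45.923437.
SE = √(45.923437) = 6.7767.

6.7767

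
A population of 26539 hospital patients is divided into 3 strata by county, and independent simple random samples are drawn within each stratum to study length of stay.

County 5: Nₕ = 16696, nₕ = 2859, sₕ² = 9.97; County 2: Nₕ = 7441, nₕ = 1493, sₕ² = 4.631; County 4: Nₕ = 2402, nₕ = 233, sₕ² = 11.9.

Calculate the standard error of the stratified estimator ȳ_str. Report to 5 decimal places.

0.04143

Var(ȳ_str) = Σₕ Wₕ²(1 − fₕ)sₕ²/nₕ with Wₕ = Nₕ/N, N = 26539.
County 5: Wₕ = 0.62911187; term = 0.62911187²·(1 − 0.17123862)·9.97/2859 = 0.0011438426.
County 2: Wₕ = 0.28037982; term = 0.28037982²·(1 − 0.20064507)·4.631/1493 = 1.9491629 × 10^-4.
County 4: Wₕ = 0.09050831; term = 0.09050831²·(1 − 0.09700250)·11.9/233 = 3.777935 × 10^-4.
Sum = 0.0017165524.
SE = √(0.0017165524) = 0.04143.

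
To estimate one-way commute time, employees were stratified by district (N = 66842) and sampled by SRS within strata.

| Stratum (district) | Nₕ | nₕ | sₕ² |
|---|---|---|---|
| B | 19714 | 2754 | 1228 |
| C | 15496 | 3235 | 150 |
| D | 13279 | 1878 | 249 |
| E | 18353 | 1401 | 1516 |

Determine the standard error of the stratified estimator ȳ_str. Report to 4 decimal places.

0.3394

Var(ȳ_str) = Σₕ Wₕ²(1 − fₕ)sₕ²/nₕ with Wₕ = Nₕ/N, N = 66842.
B: Wₕ = 0.29493432; term = 0.29493432²·(1 − 0.13969768)·1228/2754 = 0.03336846.
C: Wₕ = 0.23183029; term = 0.23183029²·(1 − 0.20876355)·150/3235 = 0.0019718034.
D: Wₕ = 0.19866252; term = 0.19866252²·(1 − 0.14142631)·249/1878 = 0.0044927598.
E: Wₕ = 0.27457287; term = 0.27457287²·(1 − 0.07633629)·1516/1401 = 0.075351205.
Sum = 0.11518423.
SE = √(0.11518423) = 0.3394.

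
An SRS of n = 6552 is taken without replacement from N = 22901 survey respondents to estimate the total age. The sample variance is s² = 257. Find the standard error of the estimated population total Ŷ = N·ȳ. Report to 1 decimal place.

3832.2

Var(Ŷ) = N²·Var(ȳ) = N²·(1 − n/N)·s²/n.
f = 6552/22901 = 0.28610104; Var(ȳ) = 0.71389896·257/6552 = 0.028002447.
Var(Ŷ) = 22901² · 0.028002447 = 1.4686046 × 10^7.
SE(Ŷ) = √(1.4686046 × 10^7) = 3832.2.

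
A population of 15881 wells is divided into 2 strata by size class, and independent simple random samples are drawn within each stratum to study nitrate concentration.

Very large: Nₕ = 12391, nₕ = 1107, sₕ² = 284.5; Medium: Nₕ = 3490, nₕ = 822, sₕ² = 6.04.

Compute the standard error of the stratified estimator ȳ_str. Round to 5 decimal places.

Var(ȳ_str) = Σₕ Wₕ²(1 − fₕ)sₕ²/nₕ with Wₕ = Nₕ/N, N = 15881.
Very large: Wₕ = 0.78024054; term = 0.78024054²·(1 − 0.08933904)·284.5/1107 = 0.14247819.
Medium: Wₕ = 0.21975946; term = 0.21975946²·(1 − 0.23553009)·6.04/822 = 2.7128181 × 10^-4.
Sum = 0.14274947.
SE = √(0.14274947) = 0.37782.

0.37782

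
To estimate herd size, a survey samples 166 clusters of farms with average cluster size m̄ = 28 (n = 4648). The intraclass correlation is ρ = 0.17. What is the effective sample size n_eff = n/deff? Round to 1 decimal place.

831.5

deff = 1 + (28 − 1)·0.17 = 1 + 4.59 = 5.59.
n_eff = 4648 / 5.59 = 831.5.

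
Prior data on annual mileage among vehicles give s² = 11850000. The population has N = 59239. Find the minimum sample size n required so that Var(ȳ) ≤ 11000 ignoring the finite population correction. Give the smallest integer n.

Without fpc, n₀ = s²/D = 11850000/11000 = 1077.2727.
Rounding up, n = 1078.

1078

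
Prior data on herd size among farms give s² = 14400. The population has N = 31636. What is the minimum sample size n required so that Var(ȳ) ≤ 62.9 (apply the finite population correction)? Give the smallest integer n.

228

Without fpc, n₀ = s²/D = 14400/62.9 = 228.9348.
With fpc, (1 − n/N)·s²/n ≤ D requires n ≥ n₀/(1 + n₀/N) = 228.9348/(1 + 228.9348/31636) = 227.2900.
Rounding up, n = 228.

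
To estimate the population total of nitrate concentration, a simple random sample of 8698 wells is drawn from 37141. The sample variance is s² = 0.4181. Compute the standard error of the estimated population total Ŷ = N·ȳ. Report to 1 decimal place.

Var(Ŷ) = N²·Var(ȳ) = N²·(1 − n/N)·s²/n.
f = 8698/37141 = 0.23418863; Var(ȳ) = 0.76581137·0.4181/8698 = 3.681142 × 10^-5.
Var(Ŷ) = 37141² · (3.681142 × 10^-5) = 50779.656.
SE(Ŷ) = √(50779.656) = 225.3.

225.3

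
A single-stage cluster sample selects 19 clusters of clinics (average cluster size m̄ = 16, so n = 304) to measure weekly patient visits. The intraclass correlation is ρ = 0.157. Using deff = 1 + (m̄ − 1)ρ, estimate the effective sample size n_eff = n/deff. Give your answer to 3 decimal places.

90.611

deff = 1 + (16 − 1)·0.157 = 1 + 2.355 = 3.355.
n_eff = 304 / 3.355 = 90.611.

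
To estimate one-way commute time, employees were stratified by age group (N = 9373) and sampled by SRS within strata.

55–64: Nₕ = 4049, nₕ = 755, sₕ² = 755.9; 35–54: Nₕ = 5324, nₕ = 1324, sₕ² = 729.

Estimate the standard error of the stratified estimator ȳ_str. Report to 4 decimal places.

0.5343

Var(ȳ_str) = Σₕ Wₕ²(1 − fₕ)sₕ²/nₕ with Wₕ = Nₕ/N, N = 9373.
55–64: Wₕ = 0.43198549; term = 0.43198549²·(1 − 0.18646579)·755.9/755 = 0.15199578.
35–54: Wₕ = 0.56801451; term = 0.56801451²·(1 − 0.24868520)·729/1324 = 0.13346898.
Sum = 0.28546476.
SE = √(0.28546476) = 0.5343.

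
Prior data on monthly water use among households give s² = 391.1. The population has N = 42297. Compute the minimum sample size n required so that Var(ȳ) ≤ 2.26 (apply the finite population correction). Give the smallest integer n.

173

Without fpc, n₀ = s²/D = 391.1/2.26 = 173.0531.
With fpc, (1 − n/N)·s²/n ≤ D requires n ≥ n₀/(1 + n₀/N) = 173.0531/(1 + 173.0531/42297) = 172.3480.
Rounding up, n = 173.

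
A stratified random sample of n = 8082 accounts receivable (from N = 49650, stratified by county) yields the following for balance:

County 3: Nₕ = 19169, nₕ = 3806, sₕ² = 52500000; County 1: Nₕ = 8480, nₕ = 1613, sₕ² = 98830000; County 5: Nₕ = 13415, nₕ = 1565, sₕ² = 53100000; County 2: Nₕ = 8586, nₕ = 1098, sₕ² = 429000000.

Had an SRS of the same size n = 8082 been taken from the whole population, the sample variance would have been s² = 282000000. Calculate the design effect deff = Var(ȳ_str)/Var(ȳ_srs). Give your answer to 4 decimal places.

0.5297

Var(ȳ_str) = Σ Wₕ²(1−fₕ)sₕ²/nₕ with Wₕ = Nₕ/49650:
  County 3: (19169/49650)²·(1−3806/19169)·52500000/3806 = 1647.8873
  County 1: (8480/49650)²·(1−1613/8480)·98830000/1613 = 1447.3675
  County 5: (13415/49650)²·(1−1565/13415)·53100000/1565 = 2188.017
  County 2: (8586/49650)²·(1−1098/8586)·429000000/1098 = 10189.976
  → Var(ȳ_str) = 15473.248.
Var(ȳ_srs) = (1 − 8082/49650)·282000000/8082 = 29212.595.
deff = 15473.248 / 29212.595 = 0.5297.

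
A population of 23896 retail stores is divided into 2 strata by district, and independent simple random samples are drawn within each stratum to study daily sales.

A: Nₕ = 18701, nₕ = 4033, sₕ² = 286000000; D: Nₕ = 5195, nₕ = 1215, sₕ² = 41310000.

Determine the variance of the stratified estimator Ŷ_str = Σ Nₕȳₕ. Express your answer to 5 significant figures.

2.0155 × 10^13

Var(Ŷ_str) = Σₕ Nₕ²(1 − fₕ)sₕ²/nₕ.
A: 18701²·(1 − 4033/18701)·286000000/4033 = 1.9452416 × 10^13.
D: 5195²·(1 − 1215/5195)·41310000/1215 = 7.029874 × 10^11.
Sum = 2.0155403 × 10^13.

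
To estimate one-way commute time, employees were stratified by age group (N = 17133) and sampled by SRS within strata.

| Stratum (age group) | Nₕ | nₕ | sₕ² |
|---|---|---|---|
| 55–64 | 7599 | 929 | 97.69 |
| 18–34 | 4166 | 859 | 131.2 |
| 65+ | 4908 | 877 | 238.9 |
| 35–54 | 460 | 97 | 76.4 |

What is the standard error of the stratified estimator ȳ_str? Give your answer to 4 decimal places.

Var(ȳ_str) = Σₕ Wₕ²(1 − fₕ)sₕ²/nₕ with Wₕ = Nₕ/N, N = 17133.
55–64: Wₕ = 0.44353003; term = 0.44353003²·(1 − 0.12225293)·97.69/929 = 0.01815724.
18–34: Wₕ = 0.24315648; term = 0.24315648²·(1 − 0.20619299)·131.2/859 = 0.0071684837.
65+: Wₕ = 0.28646472; term = 0.28646472²·(1 − 0.17868786)·238.9/877 = 0.018359763.
35–54: Wₕ = 0.02684877; term = 0.02684877²·(1 − 0.21086957)·76.4/97 = 4.4804254 × 10^-4.
Sum = 0.044133529.
SE = √(0.044133529) = 0.2101.

0.2101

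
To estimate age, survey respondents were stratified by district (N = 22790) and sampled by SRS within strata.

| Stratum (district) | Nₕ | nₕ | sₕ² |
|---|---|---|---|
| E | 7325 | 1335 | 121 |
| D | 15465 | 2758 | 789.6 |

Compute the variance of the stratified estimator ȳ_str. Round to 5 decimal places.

0.11598

Var(ȳ_str) = Σₕ Wₕ²(1 − fₕ)sₕ²/nₕ with Wₕ = Nₕ/N, N = 22790.
E: Wₕ = 0.32141290; term = 0.32141290²·(1 − 0.18225256)·121/1335 = 0.0076568459.
D: Wₕ = 0.67858710; term = 0.67858710²·(1 − 0.17833818)·789.6/2758 = 0.10832213.
Sum = 0.11597898.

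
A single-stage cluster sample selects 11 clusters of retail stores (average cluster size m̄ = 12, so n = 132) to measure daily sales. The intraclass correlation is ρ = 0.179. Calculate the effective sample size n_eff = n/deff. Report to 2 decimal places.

deff = 1 + (12 − 1)·0.179 = 1 + 1.969 = 2.969.
n_eff = 132 / 2.969 = 44.46.

44.46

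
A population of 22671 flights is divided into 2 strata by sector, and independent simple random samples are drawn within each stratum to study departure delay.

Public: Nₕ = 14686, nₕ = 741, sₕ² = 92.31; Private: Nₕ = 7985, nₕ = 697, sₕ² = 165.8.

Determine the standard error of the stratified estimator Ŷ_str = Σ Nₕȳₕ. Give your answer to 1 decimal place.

Var(Ŷ_str) = Σₕ Nₕ²(1 − fₕ)sₕ²/nₕ.
Public: 14686²·(1 − 741/14686)·92.31/741 = 2.5512475 × 10^7.
Private: 7985²·(1 − 697/7985)·165.8/697 = 1.3843153 × 10^7.
Sum = 3.9355628 × 10^7.
SE = √(3.9355628 × 10^7) = 6273.4.

6273.4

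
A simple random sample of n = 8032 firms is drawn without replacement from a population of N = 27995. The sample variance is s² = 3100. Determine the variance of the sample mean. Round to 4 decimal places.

Under SRS without replacement, Var(ȳ) = (1 − f)·s²/n with f = n/N = 8032/27995 = 0.28690838.
Var(ȳ) = (1 − 0.28690838)·3100/8032 = 0.71309162·0.38595618 = 0.27522212.

0.2752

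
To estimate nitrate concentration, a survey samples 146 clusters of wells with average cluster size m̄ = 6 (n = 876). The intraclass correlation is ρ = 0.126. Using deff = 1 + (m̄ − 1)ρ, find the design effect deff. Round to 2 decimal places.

1.63

deff = 1 + (6 − 1)·0.126 = 1 + 0.63 = 1.63.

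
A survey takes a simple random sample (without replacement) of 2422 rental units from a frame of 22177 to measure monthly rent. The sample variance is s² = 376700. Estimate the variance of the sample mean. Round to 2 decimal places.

138.55

Under SRS without replacement, Var(ȳ) = (1 − f)·s²/n with f = n/N = 2422/22177 = 0.10921225.
Var(ȳ) = (1 − 0.10921225)·376700/2422 = 0.89078775·155.53262 = 138.54655.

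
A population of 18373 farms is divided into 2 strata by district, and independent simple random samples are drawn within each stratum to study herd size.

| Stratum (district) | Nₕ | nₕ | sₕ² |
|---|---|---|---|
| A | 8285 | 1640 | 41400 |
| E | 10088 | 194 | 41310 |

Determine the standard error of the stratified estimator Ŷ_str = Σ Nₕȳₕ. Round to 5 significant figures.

150480

Var(Ŷ_str) = Σₕ Nₕ²(1 − fₕ)sₕ²/nₕ.
A: 8285²·(1 − 1640/8285)·41400/1640 = 1.3897734 × 10^9.
E: 10088²·(1 − 194/10088)·41310/194 = 2.1253499 × 10^10.
Sum = 2.2643272 × 10^10.
SE = √(2.2643272 × 10^10) = 150480.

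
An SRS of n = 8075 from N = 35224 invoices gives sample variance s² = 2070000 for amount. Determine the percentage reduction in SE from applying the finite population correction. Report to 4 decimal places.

f = n/N = 8075/35224 = 0.22924710.
SE_no-fpc = √(s²/n) = 16.010832; SE_fpc = √((1−f)s²/n) = 14.056315.
Ratio = √(1−f) = 0.87792534. Reduction = 100·(1 − 0.87792534) = 12.2075%.

12.2075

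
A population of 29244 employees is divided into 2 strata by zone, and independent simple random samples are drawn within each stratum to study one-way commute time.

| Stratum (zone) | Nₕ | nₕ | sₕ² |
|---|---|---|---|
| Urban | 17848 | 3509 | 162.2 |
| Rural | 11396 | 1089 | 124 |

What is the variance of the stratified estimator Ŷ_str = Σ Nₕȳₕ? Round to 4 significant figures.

2.520 × 10^7

Var(Ŷ_str) = Σₕ Nₕ²(1 − fₕ)sₕ²/nₕ.
Urban: 17848²·(1 − 3509/17848)·162.2/3509 = 1.1829759 × 10^7.
Rural: 11396²·(1 − 1089/11396)·124/1089 = 1.337453 × 10^7.
Sum = 2.5204289 × 10^7.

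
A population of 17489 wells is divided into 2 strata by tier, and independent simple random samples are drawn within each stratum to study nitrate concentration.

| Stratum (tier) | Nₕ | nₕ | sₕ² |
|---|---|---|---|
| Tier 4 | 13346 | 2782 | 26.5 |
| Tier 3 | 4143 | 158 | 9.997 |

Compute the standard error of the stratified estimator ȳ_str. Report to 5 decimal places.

Var(ȳ_str) = Σₕ Wₕ²(1 − fₕ)sₕ²/nₕ with Wₕ = Nₕ/N, N = 17489.
Tier 4: Wₕ = 0.76310824; term = 0.76310824²·(1 − 0.20845197)·26.5/2782 = 0.0043907459.
Tier 3: Wₕ = 0.23689176; term = 0.23689176²·(1 − 0.03813662)·9.997/158 = 0.0034152768.
Sum = 0.0078060227.
SE = √(0.0078060227) = 0.08835.

0.08835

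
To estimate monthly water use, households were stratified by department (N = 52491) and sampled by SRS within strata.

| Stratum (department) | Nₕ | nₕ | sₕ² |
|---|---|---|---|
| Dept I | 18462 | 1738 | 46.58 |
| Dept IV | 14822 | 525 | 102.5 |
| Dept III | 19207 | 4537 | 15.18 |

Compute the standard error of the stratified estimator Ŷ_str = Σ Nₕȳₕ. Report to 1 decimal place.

7112.7

Var(Ŷ_str) = Σₕ Nₕ²(1 − fₕ)sₕ²/nₕ.
Dept I: 18462²·(1 − 1738/18462)·46.58/1738 = 8.2750117 × 10^6.
Dept IV: 14822²·(1 − 525/14822)·102.5/525 = 4.1372931 × 10^7.
Dept III: 19207²·(1 − 4537/19207)·15.18/4537 = 942741.54.
Sum = 5.0590684 × 10^7.
SE = √(5.0590684 × 10^7) = 7112.7.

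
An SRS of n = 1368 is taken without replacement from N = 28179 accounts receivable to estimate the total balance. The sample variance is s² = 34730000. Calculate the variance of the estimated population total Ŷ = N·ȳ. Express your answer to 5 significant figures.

Var(Ŷ) = N²·Var(ȳ) = N²·(1 − n/N)·s²/n.
f = 1368/28179 = 0.04854679; Var(ȳ) = 0.95145321·34730000/1368 = 24154.949.
Var(Ŷ) = 28179² · 24154.949 = 1.9180383 × 10^13.

1.9180 × 10^13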